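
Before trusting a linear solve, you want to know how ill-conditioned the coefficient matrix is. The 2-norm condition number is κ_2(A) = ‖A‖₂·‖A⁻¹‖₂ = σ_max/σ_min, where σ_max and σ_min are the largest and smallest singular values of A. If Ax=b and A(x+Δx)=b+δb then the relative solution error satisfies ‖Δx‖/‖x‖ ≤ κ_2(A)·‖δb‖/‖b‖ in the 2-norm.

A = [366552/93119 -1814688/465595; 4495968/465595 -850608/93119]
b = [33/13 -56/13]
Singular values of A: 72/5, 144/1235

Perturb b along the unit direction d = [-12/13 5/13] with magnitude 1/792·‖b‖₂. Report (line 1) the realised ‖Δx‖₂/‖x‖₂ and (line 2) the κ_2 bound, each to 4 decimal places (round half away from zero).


from the listed singular values, σ₁ = 72/5, σ_n = 144/1235
condition number: (72/5) ÷ (144/1235) = 123.5000
bound on ‖Δx‖/‖x‖: κ·ε = 123.5000·1/792 = 0.1559
solve Ax = b  →  x = [-23.8099 -24.6983]
2-norm of b is 5.0000; of x, 34.3062
Δx = A⁻¹·δb where δb = 1/792·5.0000·d; ‖Δx‖ = 0.0541
dividing the unrounded norms, ‖Δx‖/‖x‖ = 0.0016
so the bound overstates the realised error by a factor of ≈ 98.8018 (computed from the unrounded values)

0.0016
0.1559


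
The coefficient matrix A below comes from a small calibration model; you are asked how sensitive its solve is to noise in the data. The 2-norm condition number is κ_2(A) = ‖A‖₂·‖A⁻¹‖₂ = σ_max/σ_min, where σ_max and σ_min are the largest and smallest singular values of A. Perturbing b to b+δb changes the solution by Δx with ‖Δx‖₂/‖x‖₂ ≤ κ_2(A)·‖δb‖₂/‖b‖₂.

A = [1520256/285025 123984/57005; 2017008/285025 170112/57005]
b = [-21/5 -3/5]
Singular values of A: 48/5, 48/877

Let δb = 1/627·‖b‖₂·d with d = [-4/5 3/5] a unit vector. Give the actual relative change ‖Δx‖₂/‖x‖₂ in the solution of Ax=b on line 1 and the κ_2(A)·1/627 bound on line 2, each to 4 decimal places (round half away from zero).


0.0023
0.2797

from the listed singular values, σ₁ = 48/5, σ_n = 48/877
κ = σ_max/σ_min = (48/5)/(48/877) = 175.4000
bound on ‖Δx‖/‖x‖: κ·ε = 175.4000·1/627 = 0.2797
solve Ax = b  →  x = [-21.3702 50.4760]
‖b‖₂ = 4.2426 and ‖x‖₂ = 54.8134
with δb = [-0.0054 0.0041], A·Δx = δb → ‖Δx‖ = 0.1236
relative error = 0.0023
realised/bound (from unrounded values) ≈ 0.0081


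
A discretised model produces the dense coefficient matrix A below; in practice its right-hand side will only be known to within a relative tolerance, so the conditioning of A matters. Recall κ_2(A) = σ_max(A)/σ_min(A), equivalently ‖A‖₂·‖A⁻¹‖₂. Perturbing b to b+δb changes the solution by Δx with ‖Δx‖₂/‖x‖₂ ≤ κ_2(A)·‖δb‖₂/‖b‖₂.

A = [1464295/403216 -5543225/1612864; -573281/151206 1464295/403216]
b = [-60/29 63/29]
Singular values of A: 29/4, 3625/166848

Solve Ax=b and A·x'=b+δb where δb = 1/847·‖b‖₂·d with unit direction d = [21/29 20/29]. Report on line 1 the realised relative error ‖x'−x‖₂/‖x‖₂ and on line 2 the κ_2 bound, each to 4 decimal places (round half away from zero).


0.3940
0.3940

σ_max = 29/4, σ_min = 3625/166848
κ = σ_max/σ_min = (29/4)/(3625/166848) = 333.6960
worst-case relative error ≤ 333.6960 × 1/847 = 0.3940
solve Ax = b  →  x = [-0.2996 0.2854]
‖b‖ = 3.0000, ‖x‖ = 0.4138
Δx = A⁻¹·δb where δb = 1/847·3.0000·d; ‖Δx‖ = 0.1630
relative error = 0.3940
tightness: 0.3940 against a bound of 0.3940; the bound is attained (ratio 1)


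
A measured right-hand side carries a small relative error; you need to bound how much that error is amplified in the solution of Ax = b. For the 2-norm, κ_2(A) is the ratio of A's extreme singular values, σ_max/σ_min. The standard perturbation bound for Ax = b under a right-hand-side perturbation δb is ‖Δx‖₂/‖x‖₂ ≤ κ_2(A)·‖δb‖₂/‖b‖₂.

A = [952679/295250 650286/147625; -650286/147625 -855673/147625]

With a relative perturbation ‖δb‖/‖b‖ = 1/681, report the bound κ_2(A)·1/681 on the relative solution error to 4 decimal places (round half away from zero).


M = AᵀA = [103963392169/3486902500 34647563223/871725625; 34647563223/871725625 46201926589/871725625]. tr(M)=11550843941/139476100, det(M)=68574961/139476100
char-poly roots: 8281/100 and 8281/1394761
so κ_2 = √((8281/100) / (8281/1394761)) = 118.1000
perturbation bound = 118.1000·1/681 = 0.1734

0.1734


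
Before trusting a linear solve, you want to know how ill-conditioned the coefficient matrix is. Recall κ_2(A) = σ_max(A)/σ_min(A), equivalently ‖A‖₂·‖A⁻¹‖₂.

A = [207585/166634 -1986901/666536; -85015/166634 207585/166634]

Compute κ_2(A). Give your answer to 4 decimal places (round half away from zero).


394.4000

M = AᵀA = [148873025/82150562 -2858237865/657204496; -2858237865/657204496 27439290529/2628817984]. tr(M)=190551641/15555136, det(M)=60025/62220544
solving λ² − 190551641/15555136·λ + 60025/62220544 = 0 gives λ = 49/4, 1225/15555136
κ = σ_max/σ_min = (7/2)/(35/3944) = 394.4000


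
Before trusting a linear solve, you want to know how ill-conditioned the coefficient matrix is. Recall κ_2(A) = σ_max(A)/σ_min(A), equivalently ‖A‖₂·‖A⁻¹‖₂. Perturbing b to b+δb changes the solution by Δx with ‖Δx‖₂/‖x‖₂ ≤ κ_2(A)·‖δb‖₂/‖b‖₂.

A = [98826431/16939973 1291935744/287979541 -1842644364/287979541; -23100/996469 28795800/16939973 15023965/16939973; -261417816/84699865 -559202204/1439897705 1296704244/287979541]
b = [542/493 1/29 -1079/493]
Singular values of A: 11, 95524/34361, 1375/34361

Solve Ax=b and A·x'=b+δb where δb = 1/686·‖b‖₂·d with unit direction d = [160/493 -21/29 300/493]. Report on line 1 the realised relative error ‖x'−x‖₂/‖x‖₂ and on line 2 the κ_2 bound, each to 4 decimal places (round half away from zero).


0.0036
0.4007

from the listed singular values, σ₁ = 11, σ_n = 1375/34361
κ = σ_max/σ_min = 11/(1375/34361) = 274.8880
worst-case relative error ≤ 274.8880 × 1/686 = 0.4007
solve Ax = b  →  x = [-19.8828 6.8070 -13.5275]
2-norm of b is 2.4495; of x, 24.9931
δb = ε·‖b‖·d = [0.0012 -0.0026 0.0022]; solving A·Δx = δb gives ‖Δx‖ = 0.0892
relative error = 0.0036
so the bound overstates the realised error by a factor of ≈ 112.2372 (computed from the unrounded values)


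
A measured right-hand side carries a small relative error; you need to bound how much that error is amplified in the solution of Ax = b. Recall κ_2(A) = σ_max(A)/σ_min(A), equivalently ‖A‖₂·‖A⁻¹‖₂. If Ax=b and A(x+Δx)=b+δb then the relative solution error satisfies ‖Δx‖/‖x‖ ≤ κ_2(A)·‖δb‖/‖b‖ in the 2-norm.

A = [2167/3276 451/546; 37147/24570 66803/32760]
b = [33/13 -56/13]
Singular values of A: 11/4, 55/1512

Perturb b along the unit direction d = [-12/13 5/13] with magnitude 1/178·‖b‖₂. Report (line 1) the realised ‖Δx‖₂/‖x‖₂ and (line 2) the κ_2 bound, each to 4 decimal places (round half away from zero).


0.0070
0.4247

largest singular value 11/4, smallest 55/1512
condition number: (11/4) ÷ (55/1512) = 75.6000
bound on ‖Δx‖/‖x‖: κ·ε = 75.6000·1/178 = 0.4247
solve Ax = b  →  x = [87.3164 -66.8509]
2-norm of b is 5.0000; of x, 109.9690
with δb = [-0.0259 0.0108], A·Δx = δb → ‖Δx‖ = 0.7722
dividing the unrounded norms, ‖Δx‖/‖x‖ = 0.0070
tightness: 0.0070 against a bound of 0.4247 (unrounded ratio ≈ 0.0165)


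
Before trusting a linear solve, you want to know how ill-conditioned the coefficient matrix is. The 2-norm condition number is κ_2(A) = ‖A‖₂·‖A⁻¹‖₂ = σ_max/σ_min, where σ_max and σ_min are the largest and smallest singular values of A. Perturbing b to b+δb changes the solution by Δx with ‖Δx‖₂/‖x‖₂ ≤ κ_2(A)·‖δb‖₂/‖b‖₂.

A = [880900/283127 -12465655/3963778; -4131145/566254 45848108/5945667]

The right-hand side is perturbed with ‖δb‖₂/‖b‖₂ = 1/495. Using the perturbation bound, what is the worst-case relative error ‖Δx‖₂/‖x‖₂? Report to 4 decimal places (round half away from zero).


AᵀA = [119350877225/1897299364 -657834818320/9960821661; -657834818320/9960821661 58027982366449/836709019524]; tr = 65791747457/497448882, det = 4372515625/3979591056
solving λ² − 65791747457/497448882·λ + 4372515625/3979591056 = 0 gives λ = 529/4, 8265625/994897764
κ = σ_max/σ_min = (23/2)/(2875/31542) = 126.1680
worst-case relative error ≤ 126.1680 × 1/495 = 0.2549

0.2549


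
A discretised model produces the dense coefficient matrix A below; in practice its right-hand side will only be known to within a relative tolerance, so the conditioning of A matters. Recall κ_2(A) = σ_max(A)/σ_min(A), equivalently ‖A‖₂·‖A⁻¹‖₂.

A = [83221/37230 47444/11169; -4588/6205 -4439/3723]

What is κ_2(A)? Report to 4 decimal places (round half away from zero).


form AᵀA = [307341025/55442916 431492750/41582187; 431492750/41582187 2428275625/124746561] with trace 43180525/1726596 and determinant 390625/1726596
solving λ² − 43180525/1726596·λ + 390625/1726596 = 0 gives λ = 25, 15625/1726596
κ_2(A) = √(λ_max/λ_min) = √(25 / (15625/1726596)) = 52.5600

52.5600


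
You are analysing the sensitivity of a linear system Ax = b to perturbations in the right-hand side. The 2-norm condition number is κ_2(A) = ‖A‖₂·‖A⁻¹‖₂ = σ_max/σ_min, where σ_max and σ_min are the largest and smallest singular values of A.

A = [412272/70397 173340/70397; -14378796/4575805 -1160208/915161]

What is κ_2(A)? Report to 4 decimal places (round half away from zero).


AᵀA = [3200226393744/72449797225 266674125312/14489959445; 266674125312/14489959445 22228319376/2897991889]; tr = 22224463776/428697025, det = 1679616/17147881
char-poly roots: 1296/25 and 32400/17147881
σ_max=√(1296/25)=(36/5), σ_min=√(32400/17147881)=(180/4141) → κ = 165.6400

165.6400


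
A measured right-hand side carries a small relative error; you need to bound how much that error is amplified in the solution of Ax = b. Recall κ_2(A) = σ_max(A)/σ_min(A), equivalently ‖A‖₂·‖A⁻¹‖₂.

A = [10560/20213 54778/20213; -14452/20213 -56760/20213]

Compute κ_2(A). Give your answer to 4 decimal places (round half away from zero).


M = AᵀA = [380944/485809 1663200/485809; 1663200/485809 7398724/485809]. tr(M)=4628/289, det(M)=64/289
char-poly roots: 16 and 4/289
σ_max=√16=4, σ_min=√(4/289)=(2/17) → κ = 34.0000

34.0000


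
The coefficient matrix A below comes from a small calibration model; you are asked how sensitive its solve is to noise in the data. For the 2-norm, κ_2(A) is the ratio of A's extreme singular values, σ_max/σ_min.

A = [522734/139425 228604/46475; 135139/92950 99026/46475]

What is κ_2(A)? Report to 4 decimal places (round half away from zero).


AᵀA = [7440037177/460102500 825872753/38341875; 825872753/38341875 367254068/12780625]; tr = 165289469/3680820, det = 80604484/115025625
eigenvalues of AᵀA: λ = (tr ± √(tr²−4·det))/2 = 4489/100, 71824/4601025
σ_max=√(4489/100)=(67/10), σ_min=√(71824/4601025)=(268/2145) → κ = 53.6250

53.6250


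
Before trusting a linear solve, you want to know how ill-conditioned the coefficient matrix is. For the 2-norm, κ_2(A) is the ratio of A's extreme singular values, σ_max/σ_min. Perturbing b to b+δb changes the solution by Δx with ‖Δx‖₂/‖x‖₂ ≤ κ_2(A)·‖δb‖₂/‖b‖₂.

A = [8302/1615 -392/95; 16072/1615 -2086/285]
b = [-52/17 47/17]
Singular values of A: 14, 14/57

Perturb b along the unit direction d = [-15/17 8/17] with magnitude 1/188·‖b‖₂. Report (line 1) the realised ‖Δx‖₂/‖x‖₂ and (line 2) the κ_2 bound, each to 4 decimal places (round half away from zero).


largest singular value 14, smallest 14/57
κ_2(A) = 14 / (14/57) = 57.0000
κ_2(A)·‖δb‖/‖b‖ = 0.3032
solve Ax = b  →  x = [9.8286 12.9857]
‖b‖₂ = 4.1231 and ‖x‖₂ = 16.2859
δb = ε·‖b‖·d = [-0.0194 0.0103]; solving A·Δx = δb gives ‖Δx‖ = 0.0893
relative error = 0.0055
tightness: 0.0055 against a bound of 0.3032 (unrounded ratio ≈ 0.0181)

0.0055
0.3032


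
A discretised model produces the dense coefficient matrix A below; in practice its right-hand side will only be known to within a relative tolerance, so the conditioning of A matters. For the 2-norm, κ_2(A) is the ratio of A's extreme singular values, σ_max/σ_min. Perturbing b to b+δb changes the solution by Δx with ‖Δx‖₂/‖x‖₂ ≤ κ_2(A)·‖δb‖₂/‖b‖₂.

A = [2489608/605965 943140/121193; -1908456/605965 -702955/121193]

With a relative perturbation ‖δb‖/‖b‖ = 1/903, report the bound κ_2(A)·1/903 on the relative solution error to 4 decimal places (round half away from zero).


form AᵀA = [23153770112/863984897 43407147960/863984897; 43407147960/863984897 81391693625/863984897] with trace 6149733161/50822641 and determinant 23425600/50822641
λ_max, λ_min = (6149733161/50822641 ± √37814455748067013521/2582940838214881)/2 = 121, 193600/50822641
κ_2(A) = √(λ_max/λ_min) = √(121 / (193600/50822641)) = 178.2250
κ_2(A)·‖δb‖/‖b‖ = 0.1974

0.1974


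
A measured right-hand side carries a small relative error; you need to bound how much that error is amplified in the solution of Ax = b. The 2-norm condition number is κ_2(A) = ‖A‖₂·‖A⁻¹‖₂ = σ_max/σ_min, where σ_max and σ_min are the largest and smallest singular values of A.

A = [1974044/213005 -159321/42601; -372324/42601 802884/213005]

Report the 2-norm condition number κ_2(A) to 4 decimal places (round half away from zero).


84.7500

AᵀA = [8754433696/53949025 -145883388/2157961; -145883388/2157961 1521049041/53949025]; tr = 60801673/319225, det = 40297104/7980625
char-poly roots: 4761/25 and 8464/319225
σ_max=√(4761/25)=(69/5), σ_min=√(8464/319225)=(92/565) → κ = 84.7500


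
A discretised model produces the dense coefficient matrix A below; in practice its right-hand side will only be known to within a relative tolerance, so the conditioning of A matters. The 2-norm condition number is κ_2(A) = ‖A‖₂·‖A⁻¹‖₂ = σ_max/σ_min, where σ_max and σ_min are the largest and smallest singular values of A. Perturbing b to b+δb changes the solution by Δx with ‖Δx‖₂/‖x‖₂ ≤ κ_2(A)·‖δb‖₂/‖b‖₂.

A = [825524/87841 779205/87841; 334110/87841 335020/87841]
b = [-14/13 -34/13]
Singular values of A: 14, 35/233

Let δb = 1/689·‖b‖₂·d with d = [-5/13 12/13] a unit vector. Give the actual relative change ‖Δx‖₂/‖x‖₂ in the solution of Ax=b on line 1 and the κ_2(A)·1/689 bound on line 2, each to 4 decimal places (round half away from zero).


σ_max = 14, σ_min = 35/233
condition number: 14 ÷ (35/233) = 93.2000
κ_2(A)·‖δb‖/‖b‖ = 0.1353
solve Ax = b  →  x = [9.0788 -9.7399]
2-norm of b is 2.8284; of x, 13.3151
re-solving with b+δb shifts x by Δx of norm 0.0273
realised ‖Δx‖/‖x‖ = 0.0021
realised/bound (from unrounded values) ≈ 0.0152

0.0021
0.1353


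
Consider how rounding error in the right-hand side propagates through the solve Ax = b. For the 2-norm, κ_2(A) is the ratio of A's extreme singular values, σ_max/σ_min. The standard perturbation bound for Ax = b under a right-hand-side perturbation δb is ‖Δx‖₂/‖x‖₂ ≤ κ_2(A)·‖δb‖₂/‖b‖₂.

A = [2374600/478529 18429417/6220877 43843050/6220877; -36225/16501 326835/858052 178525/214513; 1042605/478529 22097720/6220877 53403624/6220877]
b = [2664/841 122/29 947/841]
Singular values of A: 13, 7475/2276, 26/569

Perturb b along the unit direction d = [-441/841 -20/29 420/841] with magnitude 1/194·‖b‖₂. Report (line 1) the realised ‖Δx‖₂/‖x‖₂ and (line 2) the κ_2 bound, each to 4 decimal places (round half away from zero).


0.0069
1.4665

σ_max = 13, σ_min = 26/569
condition number: 13 ÷ (26/569) = 284.5000
κ_2(A)·‖δb‖/‖b‖ = 1.4665
solve Ax = b  →  x = [-0.4734 80.9767 -33.2558]
‖b‖ = 5.3852, ‖x‖ = 87.5409
with δb = [-0.0146 -0.0191 0.0139], A·Δx = δb → ‖Δx‖ = 0.6075
dividing the unrounded norms, ‖Δx‖/‖x‖ = 0.0069
so the bound overstates the realised error by a factor of ≈ 211.3271 (computed from the unrounded values)


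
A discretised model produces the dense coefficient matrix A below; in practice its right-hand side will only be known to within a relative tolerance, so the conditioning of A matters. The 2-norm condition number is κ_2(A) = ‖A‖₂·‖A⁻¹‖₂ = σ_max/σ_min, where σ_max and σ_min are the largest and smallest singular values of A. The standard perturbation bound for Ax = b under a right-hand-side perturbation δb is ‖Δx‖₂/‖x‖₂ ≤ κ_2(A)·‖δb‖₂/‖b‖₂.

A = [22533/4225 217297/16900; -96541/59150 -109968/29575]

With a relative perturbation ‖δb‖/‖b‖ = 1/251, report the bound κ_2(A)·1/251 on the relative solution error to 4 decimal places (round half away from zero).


M = AᵀA = [174138301/5597956 417846645/5597956; 417846645/5597956 4011469921/22391824]. tr(M)=27858125/132496, det(M)=707281/529984
eigenvalues of AᵀA: λ = (tr ± √(tr²−4·det))/2 = 841/4, 841/132496
κ_2(A) = √(λ_max/λ_min) = √((841/4) / (841/132496)) = 182.0000
worst-case relative error ≤ 182.0000 × 1/251 = 0.7251

0.7251


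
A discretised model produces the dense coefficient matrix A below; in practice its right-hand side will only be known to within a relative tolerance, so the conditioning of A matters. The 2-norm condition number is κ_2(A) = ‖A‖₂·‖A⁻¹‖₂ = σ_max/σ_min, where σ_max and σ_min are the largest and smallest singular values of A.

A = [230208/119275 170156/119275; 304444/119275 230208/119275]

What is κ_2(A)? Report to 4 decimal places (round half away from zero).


190.8400

M = AᵀA = [5827274896/569061025 4370268672/569061025; 4370268672/569061025 3277951504/569061025]. tr(M)=364209056/22762441, det(M)=160000/22762441
eigenvalues of AᵀA: λ = (tr ± √(tr²−4·det))/2 = 16, 10000/22762441
κ = σ_max/σ_min = 4/(100/4771) = 190.8400


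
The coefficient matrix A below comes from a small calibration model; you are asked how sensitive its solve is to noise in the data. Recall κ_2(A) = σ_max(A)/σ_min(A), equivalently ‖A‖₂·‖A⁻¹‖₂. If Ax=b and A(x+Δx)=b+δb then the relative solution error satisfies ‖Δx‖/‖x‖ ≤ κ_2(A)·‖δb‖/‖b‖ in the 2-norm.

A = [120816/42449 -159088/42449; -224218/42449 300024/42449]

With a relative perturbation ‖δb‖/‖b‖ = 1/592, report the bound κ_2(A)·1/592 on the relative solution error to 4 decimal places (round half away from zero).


form AᵀA = [224464420/6235009 -299277360/6235009; -299277360/6235009 399042880/6235009] with trace 623507300/6235009 and determinant 640000/6235009
solving λ² − 623507300/6235009·λ + 640000/6235009 = 0 gives λ = 100, 6400/6235009
so κ_2 = √(100 / (6400/6235009)) = 312.1250
bound on ‖Δx‖/‖x‖: κ·ε = 312.1250·1/592 = 0.5272

0.5272


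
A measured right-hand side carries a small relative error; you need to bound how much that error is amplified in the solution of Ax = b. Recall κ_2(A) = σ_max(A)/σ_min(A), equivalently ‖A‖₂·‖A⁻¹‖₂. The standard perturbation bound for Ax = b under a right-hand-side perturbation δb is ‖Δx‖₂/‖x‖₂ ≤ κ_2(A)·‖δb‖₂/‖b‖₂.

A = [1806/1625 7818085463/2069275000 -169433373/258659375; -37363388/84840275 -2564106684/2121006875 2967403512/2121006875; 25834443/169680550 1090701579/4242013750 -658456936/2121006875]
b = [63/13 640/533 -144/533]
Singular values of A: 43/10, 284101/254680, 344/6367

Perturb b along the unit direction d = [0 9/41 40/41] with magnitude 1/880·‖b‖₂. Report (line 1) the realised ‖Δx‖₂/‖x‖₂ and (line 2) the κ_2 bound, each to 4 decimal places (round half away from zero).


from the listed singular values, σ₁ = 43/10, σ_n = 344/6367
κ = σ_max/σ_min = (43/10)/(344/6367) = 79.5875
bound on ‖Δx‖/‖x‖: κ·ε = 79.5875·1/880 = 0.0904
solve Ax = b  →  x = [0.2605 1.6103 2.3317]
‖b‖₂ = 5.0000 and ‖x‖₂ = 2.8457
Δx = A⁻¹·δb where δb = 1/880·5.0000·d; ‖Δx‖ = 0.1052
relative error = 0.0370
tightness: 0.0370 against a bound of 0.0904 (unrounded ratio ≈ 0.4086)

0.0370
0.0904


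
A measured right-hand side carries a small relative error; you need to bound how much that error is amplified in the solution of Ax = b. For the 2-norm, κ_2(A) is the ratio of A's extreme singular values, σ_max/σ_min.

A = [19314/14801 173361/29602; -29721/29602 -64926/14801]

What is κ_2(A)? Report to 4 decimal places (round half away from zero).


AᵀA = [2375460225/876278404 2638980000/219069601; 2638980000/219069601 46915578225/876278404]; tr = 14661225/260642, det = 50625/2085136
solving λ² − 14661225/260642·λ + 50625/2085136 = 0 gives λ = 225/4, 225/521284
so κ_2 = √((225/4) / (225/521284)) = 361.0000

361.0000


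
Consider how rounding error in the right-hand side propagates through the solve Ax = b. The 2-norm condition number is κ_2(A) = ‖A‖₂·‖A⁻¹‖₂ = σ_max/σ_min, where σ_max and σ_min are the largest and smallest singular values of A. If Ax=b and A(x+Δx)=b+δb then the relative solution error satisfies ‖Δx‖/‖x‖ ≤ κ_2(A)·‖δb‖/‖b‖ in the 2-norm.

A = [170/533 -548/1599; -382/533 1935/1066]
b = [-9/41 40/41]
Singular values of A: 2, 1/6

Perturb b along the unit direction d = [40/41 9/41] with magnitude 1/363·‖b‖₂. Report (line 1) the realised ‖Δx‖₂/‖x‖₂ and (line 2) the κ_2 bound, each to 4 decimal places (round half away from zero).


largest singular value 2, smallest 1/6
κ_2(A) = 2 / (1/6) = 12.0000
perturbation bound = 12.0000·1/363 = 0.0331
solve Ax = b  →  x = [-0.1923 0.4615]
2-norm of b is 1.0000; of x, 0.5000
δb = ε·‖b‖·d = [0.0027 0.0006]; solving A·Δx = δb gives ‖Δx‖ = 0.0165
dividing the unrounded norms, ‖Δx‖/‖x‖ = 0.0331
realised/bound = 1 exactly: the bound is attained for this b and d

0.0331
0.0331


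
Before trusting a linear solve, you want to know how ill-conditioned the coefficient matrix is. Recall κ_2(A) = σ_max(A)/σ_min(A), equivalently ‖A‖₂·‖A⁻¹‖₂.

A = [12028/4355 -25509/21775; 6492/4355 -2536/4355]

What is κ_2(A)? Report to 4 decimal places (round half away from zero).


M = AᵀA = [186818848/18966025 -389140812/94830125; -389140812/94830125 811491481/474150625]. tr(M)=32437649/2805625, det(M)=1336336/70140625
eigenvalues of AᵀA: λ = (tr ± √(tr²−4·det))/2 = 289/25, 4624/2805625
so κ_2 = √((289/25) / (4624/2805625)) = 83.7500

83.7500


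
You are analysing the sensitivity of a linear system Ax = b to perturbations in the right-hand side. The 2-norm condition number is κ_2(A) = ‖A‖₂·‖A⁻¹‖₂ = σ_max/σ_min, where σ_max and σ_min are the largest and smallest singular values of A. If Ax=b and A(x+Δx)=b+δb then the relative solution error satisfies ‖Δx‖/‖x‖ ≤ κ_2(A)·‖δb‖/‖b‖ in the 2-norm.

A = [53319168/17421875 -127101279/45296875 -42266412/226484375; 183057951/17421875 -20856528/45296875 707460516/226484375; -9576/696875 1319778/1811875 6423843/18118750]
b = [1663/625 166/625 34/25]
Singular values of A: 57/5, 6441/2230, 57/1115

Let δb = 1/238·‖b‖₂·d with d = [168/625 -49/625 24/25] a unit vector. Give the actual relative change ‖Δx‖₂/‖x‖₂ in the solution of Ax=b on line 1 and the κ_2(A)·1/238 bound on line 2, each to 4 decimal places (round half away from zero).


0.0063
0.9370

largest singular value 57/5, smallest 57/1115
condition number: (57/5) ÷ (57/1115) = 223.0000
perturbation bound = 223.0000·1/238 = 0.9370
solve Ax = b  →  x = [-10.8702 -15.0940 34.4252]
2-norm of b is 3.0000; of x, 39.1290
re-solving with b+δb shifts x by Δx of norm 0.2466
dividing the unrounded norms, ‖Δx‖/‖x‖ = 0.0063
tightness: 0.0063 against a bound of 0.9370 (unrounded ratio ≈ 0.0067)


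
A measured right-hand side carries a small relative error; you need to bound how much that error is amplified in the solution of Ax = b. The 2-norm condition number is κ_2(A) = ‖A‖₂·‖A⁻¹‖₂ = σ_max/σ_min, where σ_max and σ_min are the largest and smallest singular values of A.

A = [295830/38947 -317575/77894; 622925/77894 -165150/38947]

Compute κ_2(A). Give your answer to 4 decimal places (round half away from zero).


395.0000

form AᵀA = [877642225/7214596 -117018000/1803649; -117018000/1803649 249645625/7214596] with trace 1950325/12482 and determinant 15625/99856
λ_max, λ_min = (1950325/12482 ± √950917522500/38950081)/2 = 625/4, 25/24964
σ_max=√(625/4)=(25/2), σ_min=√(25/24964)=(5/158) → κ = 395.0000


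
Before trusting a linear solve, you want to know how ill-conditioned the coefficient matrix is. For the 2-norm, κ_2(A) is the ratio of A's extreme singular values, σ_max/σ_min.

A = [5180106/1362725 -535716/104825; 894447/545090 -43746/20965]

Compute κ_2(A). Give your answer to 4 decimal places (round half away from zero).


104.8250

M = AᵀA = [753460820001/43953122500 -251090126667/10988280625; -251090126667/10988280625 334834445556/10988280625]. tr(M)=83711944089/1758124900, det(M)=90668484/439531225
solving λ² − 83711944089/1758124900·λ + 90668484/439531225 = 0 gives λ = 4761/100, 76176/17581249
σ_max=√(4761/100)=(69/10), σ_min=√(76176/17581249)=(276/4193) → κ = 104.8250


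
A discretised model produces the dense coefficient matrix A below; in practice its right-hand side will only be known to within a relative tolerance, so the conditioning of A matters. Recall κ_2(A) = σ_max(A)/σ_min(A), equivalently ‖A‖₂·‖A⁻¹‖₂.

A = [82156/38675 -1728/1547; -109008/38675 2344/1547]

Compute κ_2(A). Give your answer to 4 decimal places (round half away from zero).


AᵀA = [745294096/59830225 -79496064/11966045; -79496064/11966045 8480320/2393209]; tr = 3312464/207025, det = 1024/207025
solving λ² − 3312464/207025·λ + 1024/207025 = 0 gives λ = 16, 64/207025
σ_max=√16=4, σ_min=√(64/207025)=(8/455) → κ = 227.5000

227.5000


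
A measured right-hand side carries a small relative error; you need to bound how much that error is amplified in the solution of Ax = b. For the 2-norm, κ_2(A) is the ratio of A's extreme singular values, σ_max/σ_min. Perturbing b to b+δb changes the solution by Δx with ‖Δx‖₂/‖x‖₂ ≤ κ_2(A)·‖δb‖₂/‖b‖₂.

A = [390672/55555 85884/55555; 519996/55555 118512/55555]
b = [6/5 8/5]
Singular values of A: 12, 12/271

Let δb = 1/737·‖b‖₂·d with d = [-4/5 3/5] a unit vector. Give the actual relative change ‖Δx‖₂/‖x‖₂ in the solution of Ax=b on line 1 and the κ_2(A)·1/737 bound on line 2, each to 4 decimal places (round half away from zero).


σ_max = 12, σ_min = 12/271
κ = σ_max/σ_min = 12/(12/271) = 271.0000
worst-case relative error ≤ 271.0000 × 1/737 = 0.3677
solve Ax = b  →  x = [0.1626 0.0366]
‖b‖ = 2.0000, ‖x‖ = 0.1667
with δb = [-0.0022 0.0016], A·Δx = δb → ‖Δx‖ = 0.0613
relative error = 0.3677
so the bound is sharp here: realised error equals the bound

0.3677
0.3677


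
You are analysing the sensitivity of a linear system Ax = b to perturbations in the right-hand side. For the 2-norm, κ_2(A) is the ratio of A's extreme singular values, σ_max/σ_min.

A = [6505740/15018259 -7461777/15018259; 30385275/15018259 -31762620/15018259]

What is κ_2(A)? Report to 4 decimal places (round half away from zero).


101.0480

M = AᵀA = [574413795225/134174957401 -603010306080/134174957401; -603010306080/134174957401 633279087009/134174957401]. tr(M)=1436020074/159542161, det(M)=1265625/159542161
solving λ² − 1436020074/159542161·λ + 1265625/159542161 = 0 gives λ = 9, 140625/159542161
σ_max=√9=3, σ_min=√(140625/159542161)=(375/12631) → κ = 101.0480


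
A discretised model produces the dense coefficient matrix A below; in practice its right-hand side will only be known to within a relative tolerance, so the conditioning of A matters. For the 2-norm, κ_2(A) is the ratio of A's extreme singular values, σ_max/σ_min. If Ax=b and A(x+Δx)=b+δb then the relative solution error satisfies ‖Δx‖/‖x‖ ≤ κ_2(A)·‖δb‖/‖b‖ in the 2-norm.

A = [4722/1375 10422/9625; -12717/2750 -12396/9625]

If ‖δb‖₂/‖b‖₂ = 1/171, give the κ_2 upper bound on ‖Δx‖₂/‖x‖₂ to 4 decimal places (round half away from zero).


0.3602

M = AᵀA = [10036449/302500 5121306/529375; 5121306/529375 10491156/3705625]. tr(M)=854001/23716, det(M)=2025/5929
λ_max, λ_min = (854001/23716 ± √728549309601/562448656)/2 = 36, 225/23716
κ_2(A) = √(λ_max/λ_min) = √(36 / (225/23716)) = 61.6000
perturbation bound = 61.6000·1/171 = 0.3602


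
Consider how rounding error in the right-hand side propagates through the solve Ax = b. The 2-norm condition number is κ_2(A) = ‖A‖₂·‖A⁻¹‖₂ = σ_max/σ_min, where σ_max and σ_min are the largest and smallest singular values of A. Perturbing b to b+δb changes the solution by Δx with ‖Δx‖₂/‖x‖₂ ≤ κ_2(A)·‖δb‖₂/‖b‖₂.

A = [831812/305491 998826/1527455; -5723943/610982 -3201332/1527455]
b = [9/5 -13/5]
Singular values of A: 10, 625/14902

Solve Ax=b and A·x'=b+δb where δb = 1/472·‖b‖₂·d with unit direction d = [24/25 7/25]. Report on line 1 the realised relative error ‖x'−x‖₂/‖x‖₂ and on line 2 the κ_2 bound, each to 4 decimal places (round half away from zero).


0.0067
0.5052

from the listed singular values, σ₁ = 10, σ_n = 625/14902
κ = σ_max/σ_min = 10/(625/14902) = 238.4320
bound on ‖Δx‖/‖x‖: κ·ε = 238.4320·1/472 = 0.5052
solve Ax = b  →  x = [-4.9412 23.3275]
‖b‖ = 3.1623, ‖x‖ = 23.8451
with δb = [0.0064 0.0019], A·Δx = δb → ‖Δx‖ = 0.1597
relative error = 0.0067
so the bound overstates the realised error by a factor of ≈ 75.4048 (computed from the unrounded values)


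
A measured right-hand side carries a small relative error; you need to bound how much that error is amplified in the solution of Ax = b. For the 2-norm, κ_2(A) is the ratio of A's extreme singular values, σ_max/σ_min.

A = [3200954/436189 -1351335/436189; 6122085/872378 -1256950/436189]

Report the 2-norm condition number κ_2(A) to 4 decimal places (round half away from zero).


203.6320

AᵀA = [93298871329/904926724 -9718357365/226231681; -9718357365/226231681 4049975725/226231681]; tr = 647921741/5354596, det = 1890625/5354596
char-poly roots: 121 and 15625/5354596
so κ_2 = √(121 / (15625/5354596)) = 203.6320


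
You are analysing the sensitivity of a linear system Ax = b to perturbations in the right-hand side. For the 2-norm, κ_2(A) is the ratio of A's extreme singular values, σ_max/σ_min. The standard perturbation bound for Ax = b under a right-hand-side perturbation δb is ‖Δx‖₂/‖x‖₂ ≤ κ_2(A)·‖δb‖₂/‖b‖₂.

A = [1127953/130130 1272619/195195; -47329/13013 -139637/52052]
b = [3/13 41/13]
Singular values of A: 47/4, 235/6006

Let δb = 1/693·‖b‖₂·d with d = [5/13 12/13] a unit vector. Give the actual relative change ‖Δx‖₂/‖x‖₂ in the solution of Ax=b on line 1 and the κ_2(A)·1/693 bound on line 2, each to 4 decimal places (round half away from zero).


from the listed singular values, σ₁ = 47/4, σ_n = 235/6006
κ_2(A) = (47/4) / (235/6006) = 300.3000
bound on ‖Δx‖/‖x‖: κ·ε = 300.3000·1/693 = 0.4333
solve Ax = b  →  x = [-46.0715 61.2868]
2-norm of b is 3.1623; of x, 76.6724
Δx = A⁻¹·δb where δb = 1/693·3.1623·d; ‖Δx‖ = 0.1166
realised ‖Δx‖/‖x‖ = 0.0015
realised/bound (from unrounded values) ≈ 0.0035

0.0015
0.4333


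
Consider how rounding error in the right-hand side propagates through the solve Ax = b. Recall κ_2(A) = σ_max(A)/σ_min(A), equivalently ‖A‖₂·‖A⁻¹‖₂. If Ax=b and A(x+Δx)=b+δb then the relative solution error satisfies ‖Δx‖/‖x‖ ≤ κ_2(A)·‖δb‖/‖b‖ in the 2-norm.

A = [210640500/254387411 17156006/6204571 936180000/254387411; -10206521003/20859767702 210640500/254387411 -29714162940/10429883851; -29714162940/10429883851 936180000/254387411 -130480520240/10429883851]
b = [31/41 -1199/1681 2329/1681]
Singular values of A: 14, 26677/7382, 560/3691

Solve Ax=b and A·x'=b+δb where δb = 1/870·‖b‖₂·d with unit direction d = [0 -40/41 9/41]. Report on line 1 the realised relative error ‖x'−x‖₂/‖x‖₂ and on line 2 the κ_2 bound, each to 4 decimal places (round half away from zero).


σ_max = 14, σ_min = 560/3691
κ = σ_max/σ_min = 14/(560/3691) = 92.2750
κ_2(A)·‖δb‖/‖b‖ = 0.1061
solve Ax = b  →  x = [-6.4323 0.2856 1.4381]
‖b‖₂ = 1.7321 and ‖x‖₂ = 6.5973
with δb = [0.0000 -0.0019 0.0004], A·Δx = δb → ‖Δx‖ = 0.0131
realised ‖Δx‖/‖x‖ = 0.0020
so the bound overstates the realised error by a factor of ≈ 53.3251 (computed from the unrounded values)

0.0020
0.1061


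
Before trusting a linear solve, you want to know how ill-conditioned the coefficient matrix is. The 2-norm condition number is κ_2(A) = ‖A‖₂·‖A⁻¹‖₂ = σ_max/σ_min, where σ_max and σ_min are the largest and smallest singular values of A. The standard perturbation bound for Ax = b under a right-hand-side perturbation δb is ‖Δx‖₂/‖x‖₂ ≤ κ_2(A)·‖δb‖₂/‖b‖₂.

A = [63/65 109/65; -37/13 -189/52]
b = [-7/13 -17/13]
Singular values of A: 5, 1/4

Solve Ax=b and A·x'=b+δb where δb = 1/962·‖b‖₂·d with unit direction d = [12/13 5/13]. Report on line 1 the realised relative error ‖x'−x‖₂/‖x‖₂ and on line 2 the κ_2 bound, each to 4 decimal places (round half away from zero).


σ_max = 5, σ_min = 1/4
condition number: 5 ÷ (1/4) = 20.0000
perturbation bound = 20.0000·1/962 = 0.0208
solve Ax = b  →  x = [3.3200 -2.2400]
2-norm of b is 1.4142; of x, 4.0050
with δb = [0.0014 0.0006], A·Δx = δb → ‖Δx‖ = 0.0059
relative error = 0.0015
realised/bound (from unrounded values) ≈ 0.0706

0.0015
0.0208


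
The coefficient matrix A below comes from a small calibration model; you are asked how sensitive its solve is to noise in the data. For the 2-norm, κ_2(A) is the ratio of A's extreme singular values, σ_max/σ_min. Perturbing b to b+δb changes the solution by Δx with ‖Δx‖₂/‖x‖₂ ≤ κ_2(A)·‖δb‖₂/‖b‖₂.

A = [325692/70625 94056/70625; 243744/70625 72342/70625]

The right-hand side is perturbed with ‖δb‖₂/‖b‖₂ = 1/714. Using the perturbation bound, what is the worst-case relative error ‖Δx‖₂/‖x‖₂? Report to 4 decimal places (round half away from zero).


AᵀA = [6619456656/199515625 1930648608/199515625; 1930648608/199515625 563195844/199515625]; tr = 11492244/319225, det = 5184/319225
char-poly roots: 36 and 144/319225
κ = σ_max/σ_min = 6/(12/565) = 282.5000
perturbation bound = 282.5000·1/714 = 0.3957

0.3957


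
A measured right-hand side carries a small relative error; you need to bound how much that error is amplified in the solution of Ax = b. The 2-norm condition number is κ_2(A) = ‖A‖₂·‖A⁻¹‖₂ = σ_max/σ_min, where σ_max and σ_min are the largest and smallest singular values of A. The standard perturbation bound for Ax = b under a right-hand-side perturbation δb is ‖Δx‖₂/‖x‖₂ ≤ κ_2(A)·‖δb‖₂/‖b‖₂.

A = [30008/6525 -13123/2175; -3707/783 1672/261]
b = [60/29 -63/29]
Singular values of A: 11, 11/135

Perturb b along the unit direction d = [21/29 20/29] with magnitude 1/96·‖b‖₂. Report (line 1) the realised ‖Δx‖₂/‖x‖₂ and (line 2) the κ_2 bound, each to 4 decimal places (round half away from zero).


from the listed singular values, σ₁ = 11, σ_n = 11/135
condition number: 11 ÷ (11/135) = 135.0000
perturbation bound = 135.0000·1/96 = 1.4063
solve Ax = b  →  x = [0.1636 -0.2182]
2-norm of b is 3.0000; of x, 0.2727
re-solving with b+δb shifts x by Δx of norm 0.3835
relative error = 1.4063
tightness: 1.4063 against a bound of 1.4063; the bound is attained (ratio 1)

1.4063
1.4063


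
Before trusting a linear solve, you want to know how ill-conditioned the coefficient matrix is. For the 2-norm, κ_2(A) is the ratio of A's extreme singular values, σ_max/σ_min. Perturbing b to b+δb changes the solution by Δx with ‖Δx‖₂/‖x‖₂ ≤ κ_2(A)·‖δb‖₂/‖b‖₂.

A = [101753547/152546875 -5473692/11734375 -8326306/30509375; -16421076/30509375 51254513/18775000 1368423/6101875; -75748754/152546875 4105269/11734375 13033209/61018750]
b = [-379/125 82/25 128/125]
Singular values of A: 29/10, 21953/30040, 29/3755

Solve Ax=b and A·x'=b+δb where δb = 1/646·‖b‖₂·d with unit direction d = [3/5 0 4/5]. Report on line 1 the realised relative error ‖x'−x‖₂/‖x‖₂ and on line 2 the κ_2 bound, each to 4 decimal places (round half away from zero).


σ_max = 29/10, σ_min = 29/3755
condition number: (29/10) ÷ (29/3755) = 375.5000
κ_2(A)·‖δb‖/‖b‖ = 0.5813
solve Ax = b  →  x = [-52.5827 0.5578 -118.3635]
‖b‖₂ = 4.5826 and ‖x‖₂ = 129.5190
Δx = A⁻¹·δb where δb = 1/646·4.5826·d; ‖Δx‖ = 0.9185
dividing the unrounded norms, ‖Δx‖/‖x‖ = 0.0071
so the bound overstates the realised error by a factor of ≈ 81.9638 (computed from the unrounded values)

0.0071
0.5813


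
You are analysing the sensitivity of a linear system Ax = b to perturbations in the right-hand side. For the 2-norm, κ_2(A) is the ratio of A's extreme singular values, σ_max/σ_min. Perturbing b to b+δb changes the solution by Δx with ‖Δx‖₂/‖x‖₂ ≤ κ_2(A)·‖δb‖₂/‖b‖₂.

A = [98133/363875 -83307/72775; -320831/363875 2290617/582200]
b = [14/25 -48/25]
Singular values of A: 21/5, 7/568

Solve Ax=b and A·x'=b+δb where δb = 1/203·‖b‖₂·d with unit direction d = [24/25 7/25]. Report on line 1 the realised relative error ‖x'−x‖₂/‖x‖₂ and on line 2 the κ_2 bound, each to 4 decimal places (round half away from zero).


1.6788
1.6788

σ_max = 21/5, σ_min = 7/568
κ = σ_max/σ_min = (21/5)/(7/568) = 340.8000
worst-case relative error ≤ 340.8000 × 1/203 = 1.6788
solve Ax = b  →  x = [0.1045 -0.4646]
‖b‖₂ = 2.0000 and ‖x‖₂ = 0.4762
δb = ε·‖b‖·d = [0.0095 0.0028]; solving A·Δx = δb gives ‖Δx‖ = 0.7994
realised ‖Δx‖/‖x‖ = 1.6788
tightness: 1.6788 against a bound of 1.6788; the bound is attained (ratio 1)


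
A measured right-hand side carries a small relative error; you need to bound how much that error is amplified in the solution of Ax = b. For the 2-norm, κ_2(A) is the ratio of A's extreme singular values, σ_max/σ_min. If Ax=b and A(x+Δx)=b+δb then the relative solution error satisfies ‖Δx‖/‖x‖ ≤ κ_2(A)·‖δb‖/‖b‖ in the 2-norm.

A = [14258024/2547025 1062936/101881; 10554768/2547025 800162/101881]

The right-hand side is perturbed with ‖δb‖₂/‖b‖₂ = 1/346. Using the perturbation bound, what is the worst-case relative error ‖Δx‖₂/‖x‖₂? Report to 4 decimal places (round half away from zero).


0.8660

M = AᵀA = [12587775036736/259493454025 4720178254176/51898690805; 4720178254176/51898690805 1770092166340/10379738161]. tr(M)=196678474724/897901225, det(M)=479785216/897901225
eigenvalues of AᵀA: λ = (tr ± √(tr²−4·det))/2 = 5476/25, 87616/35916049
σ_max=√(5476/25)=(74/5), σ_min=√(87616/35916049)=(296/5993) → κ = 299.6500
bound on ‖Δx‖/‖x‖: κ·ε = 299.6500·1/346 = 0.8660


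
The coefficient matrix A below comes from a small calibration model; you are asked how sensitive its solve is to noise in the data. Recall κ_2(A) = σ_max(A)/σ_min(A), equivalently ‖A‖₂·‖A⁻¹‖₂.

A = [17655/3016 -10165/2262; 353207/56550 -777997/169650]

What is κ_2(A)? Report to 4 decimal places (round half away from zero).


M = AᵀA = [4458252049/60840000 -2507319551/45630000; -2507319551/45630000 705407237/17111250]. tr(M)=2507892001/21902400, det(M)=131079601/87609600
λ_max, λ_min = (2507892001/21902400 ± √6286651330826841601/479715125760000)/2 = 11449/100, 11449/876096
κ = σ_max/σ_min = (107/10)/(107/936) = 93.6000

93.6000
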